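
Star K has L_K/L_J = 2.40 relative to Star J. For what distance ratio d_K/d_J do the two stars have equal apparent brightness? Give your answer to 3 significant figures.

1.55

Equal flux requires L_K/d_K² = L_J/d_J², so d_K/d_J = √(L_K/L_J)
= √(2.40) = 1.549.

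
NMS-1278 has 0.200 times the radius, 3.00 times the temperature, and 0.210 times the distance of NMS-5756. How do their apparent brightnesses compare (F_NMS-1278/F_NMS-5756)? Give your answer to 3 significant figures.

73.5

L_NMS-1278/L_NMS-5756 = (R_NMS-1278/R_NMS-5756)²(T_NMS-1278/T_NMS-5756)⁴ = (0.200)² × (3.00)⁴ = 3.240.
F_NMS-1278/F_NMS-5756 = (L_NMS-1278/L_NMS-5756)/(d_NMS-1278/d_NMS-5756)² = 3.240 / (0.210)² = 73.47.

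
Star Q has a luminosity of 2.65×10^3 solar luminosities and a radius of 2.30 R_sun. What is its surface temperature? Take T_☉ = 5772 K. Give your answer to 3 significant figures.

2.73×10^4 K

T/T_☉ = (L/L_☉)^(1/4) / (R/R_☉)^(1/2)
T = 5772 × (2.65×10^3)^(1/4) / √(2.30) = 5772 × 7.175 / 1.517 = 2.731×10^4 K.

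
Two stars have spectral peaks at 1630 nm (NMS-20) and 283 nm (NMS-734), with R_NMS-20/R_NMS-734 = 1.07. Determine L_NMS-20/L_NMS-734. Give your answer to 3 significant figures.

0.00104

Wien's law gives T ∝ 1/λ_max, so T_NMS-20/T_NMS-734 = λ_NMS-734/λ_NMS-20 = 283/1630 = 0.1736.
Then L ∝ R²T⁴ gives L_NMS-20/L_NMS-734 = (1.07)² × (0.1736)⁴ = 1.145 × 9.086×10^-4 = 0.001040.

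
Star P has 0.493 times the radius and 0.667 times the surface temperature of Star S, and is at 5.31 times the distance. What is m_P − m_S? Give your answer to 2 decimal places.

L_P/L_S = (0.493)²(0.667)⁴ = 0.04811.
F_P/F_S = (L_P/L_S)/(d_P/d_S)² = 0.04811/28.20 = 0.001706.
m_P − m_S = −2.5 log₁₀(0.001706) = 6.92.

6.92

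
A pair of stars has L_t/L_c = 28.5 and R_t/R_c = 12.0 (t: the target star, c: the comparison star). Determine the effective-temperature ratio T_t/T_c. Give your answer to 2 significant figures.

0.67

L ∝ R²T⁴ gives T ∝ (L/R²)^(1/4), so
T_t/T_c = (28.5 / 12.0²)^(1/4) = (0.1979)^(1/4) = 0.6670.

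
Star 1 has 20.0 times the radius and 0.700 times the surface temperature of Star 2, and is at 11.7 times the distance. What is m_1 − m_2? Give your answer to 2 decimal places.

L_1/L_2 = (20.0)²(0.700)⁴ = 96.04.
F_1/F_2 = (L_1/L_2)/(d_1/d_2)² = 96.04/136.9 = 0.7016.
m_1 − m_2 = −2.5 log₁₀(0.7016) = 0.38.

0.38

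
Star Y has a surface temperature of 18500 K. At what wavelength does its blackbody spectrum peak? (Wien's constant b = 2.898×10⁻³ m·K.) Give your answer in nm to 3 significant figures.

λ_max = b/T = 2.898×10⁻³ / 18500 = 1.57×10^-7 m = 156.6 nm.

157 nm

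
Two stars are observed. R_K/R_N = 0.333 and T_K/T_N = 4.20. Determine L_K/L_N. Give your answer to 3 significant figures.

From the Stefan–Boltzmann law, L ∝ R²T⁴, so
L_K/L_N = (R_K/R_N)² (T_K/T_N)⁴ = (0.333)² × (4.20)⁴ = 0.1109 × 311.2 = 34.51.

34.5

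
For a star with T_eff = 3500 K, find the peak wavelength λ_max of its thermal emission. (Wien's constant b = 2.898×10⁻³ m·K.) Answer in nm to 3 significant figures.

828 nm

λ_max = b/T = 2.898×10⁻³ / 3500 = 8.28×10^-7 m = 828.0 nm.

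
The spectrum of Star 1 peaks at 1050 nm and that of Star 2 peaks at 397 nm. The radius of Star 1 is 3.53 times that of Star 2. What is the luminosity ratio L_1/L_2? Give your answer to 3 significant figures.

0.255

Wien's law gives T ∝ 1/λ_max, so T_1/T_2 = λ_2/λ_1 = 397/1050 = 0.3781.
Then L ∝ R²T⁴ gives L_1/L_2 = (3.53)² × (0.3781)⁴ = 12.46 × 0.02044 = 0.2547.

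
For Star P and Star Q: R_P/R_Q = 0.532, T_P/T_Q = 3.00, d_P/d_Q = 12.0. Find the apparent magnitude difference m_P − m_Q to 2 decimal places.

L_P/L_Q = (0.532)²(3.00)⁴ = 22.92.
F_P/F_Q = (L_P/L_Q)/(d_P/d_Q)² = 22.92/144.0 = 0.1592.
m_P − m_Q = −2.5 log₁₀(0.1592) = 2.00.

2.00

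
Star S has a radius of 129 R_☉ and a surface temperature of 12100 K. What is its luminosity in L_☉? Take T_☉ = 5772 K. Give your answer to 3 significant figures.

3.21×10^5 L_☉

L/L_☉ = (R/R_☉)² (T/T_☉)⁴ = (129)² × (12100/5772)⁴
       = 1.664×10^4 × (2.096)⁴ = 1.664×10^4 × 19.31 = 3.214×10^5.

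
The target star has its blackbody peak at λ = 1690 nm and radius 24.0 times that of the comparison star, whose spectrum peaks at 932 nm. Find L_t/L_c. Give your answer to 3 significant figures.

53.3

Wien's law gives T ∝ 1/λ_max, so T_t/T_c = λ_c/λ_t = 932/1690 = 0.5515.
Then L ∝ R²T⁴ gives L_t/L_c = (24.0)² × (0.5515)⁴ = 576.0 × 0.09249 = 53.28.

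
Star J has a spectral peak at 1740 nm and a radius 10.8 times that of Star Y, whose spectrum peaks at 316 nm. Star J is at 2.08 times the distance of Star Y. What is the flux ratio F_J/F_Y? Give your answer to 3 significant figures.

0.0293

Wien's law: T_J/T_Y = λ_Y/λ_J = 316/1740 = 0.1816.
L_J/L_Y = (R_J/R_Y)²(T_J/T_Y)⁴ = (10.8)²(0.1816)⁴ = 0.1269.
F_J/F_Y = (L_J/L_Y)/(d_J/d_Y)² = 0.1269/(2.08)² = 0.02933.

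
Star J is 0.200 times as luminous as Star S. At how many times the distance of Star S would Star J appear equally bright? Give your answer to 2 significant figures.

0.45

Equal flux requires L_J/d_J² = L_S/d_S², so d_J/d_S = √(L_J/L_S)
= √(0.200) = 0.4472.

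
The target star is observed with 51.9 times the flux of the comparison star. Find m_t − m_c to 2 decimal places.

-4.29

m_t − m_c = −2.5 log₁₀(F_t/F_c) = −2.5 log₁₀(51.9) = −2.5 × (1.715) = -4.288.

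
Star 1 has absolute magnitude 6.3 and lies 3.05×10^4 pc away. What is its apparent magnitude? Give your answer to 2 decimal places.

m = M + 5 log₁₀(d/10 pc) = 6.3 + 5 log₁₀(3.05×10^4/10)
  = 6.3 + 5 × 3.484 = 6.3 + 17.42 = 23.72.

23.72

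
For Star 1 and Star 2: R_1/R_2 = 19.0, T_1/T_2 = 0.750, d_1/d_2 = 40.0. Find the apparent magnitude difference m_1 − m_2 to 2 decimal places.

L_1/L_2 = (19.0)²(0.750)⁴ = 114.2.
F_1/F_2 = (L_1/L_2)/(d_1/d_2)² = 114.2/1600 = 0.07139.
m_1 − m_2 = −2.5 log₁₀(0.07139) = 2.87.

2.87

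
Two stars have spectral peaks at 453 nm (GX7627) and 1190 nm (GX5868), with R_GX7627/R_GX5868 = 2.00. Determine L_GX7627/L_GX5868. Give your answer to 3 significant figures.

190

Wien's law gives T ∝ 1/λ_max, so T_GX7627/T_GX5868 = λ_GX5868/λ_GX7627 = 1190/453 = 2.627.
Then L ∝ R²T⁴ gives L_GX7627/L_GX5868 = (2.00)² × (2.627)⁴ = 4.000 × 47.62 = 190.5.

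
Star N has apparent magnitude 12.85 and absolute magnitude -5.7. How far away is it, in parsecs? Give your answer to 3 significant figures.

m − M = 5 log₁₀(d/10 pc)
12.85 − (-5.7) = 18.55 = 5 log₁₀(d/10)
d = 10 × 10^(18.55/5) = 10 × 10^3.710 = 5.129×10^4 pc.

5.13×10^4 pc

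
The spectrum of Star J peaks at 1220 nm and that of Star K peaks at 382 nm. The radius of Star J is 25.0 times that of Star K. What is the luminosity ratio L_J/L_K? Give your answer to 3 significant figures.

6.01

Wien's law gives T ∝ 1/λ_max, so T_J/T_K = λ_K/λ_J = 382/1220 = 0.3131.
Then L ∝ R²T⁴ gives L_J/L_K = (25.0)² × (0.3131)⁴ = 625.0 × 0.009612 = 6.008.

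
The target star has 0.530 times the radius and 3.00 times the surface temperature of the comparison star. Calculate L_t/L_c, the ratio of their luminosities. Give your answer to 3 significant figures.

From the Stefan–Boltzmann law, L ∝ R²T⁴, so
L_t/L_c = (R_t/R_c)² (T_t/T_c)⁴ = (0.530)² × (3.00)⁴ = 0.2809 × 81.00 = 22.75.

22.8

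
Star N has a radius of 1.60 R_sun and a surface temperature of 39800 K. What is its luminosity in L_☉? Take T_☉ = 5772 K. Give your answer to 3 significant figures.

5.79×10^3 L_☉

L/L_☉ = (R/R_☉)² (T/T_☉)⁴ = (1.60)² × (39800/5772)⁴
       = 2.560 × (6.895)⁴ = 2.560 × 2261 = 5787.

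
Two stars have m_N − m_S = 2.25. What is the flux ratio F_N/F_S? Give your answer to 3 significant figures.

0.126

F_N/F_S = 10^(−(m_N − m_S)/2.5) = 10^(-2.25/2.5) = 10^-0.900 = 0.1259.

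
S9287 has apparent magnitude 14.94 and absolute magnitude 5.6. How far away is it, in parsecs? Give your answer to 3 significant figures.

738 pc

m − M = 5 log₁₀(d/10 pc)
14.94 − (5.6) = 9.34 = 5 log₁₀(d/10)
d = 10 × 10^(9.34/5) = 10 × 10^1.868 = 737.9 pc.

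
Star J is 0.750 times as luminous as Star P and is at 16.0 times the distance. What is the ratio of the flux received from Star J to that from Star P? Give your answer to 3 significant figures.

0.00293

F = L/(4πd²), so F_J/F_P = (L_J/L_P) / (d_J/d_P)²
= 0.750 / (16.0)² = 0.750 / 256.0 = 0.002930.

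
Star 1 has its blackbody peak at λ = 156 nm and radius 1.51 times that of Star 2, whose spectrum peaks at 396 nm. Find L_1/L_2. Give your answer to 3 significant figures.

94.7

Wien's law gives T ∝ 1/λ_max, so T_1/T_2 = λ_2/λ_1 = 396/156 = 2.538.
Then L ∝ R²T⁴ gives L_1/L_2 = (1.51)² × (2.538)⁴ = 2.280 × 41.52 = 94.68.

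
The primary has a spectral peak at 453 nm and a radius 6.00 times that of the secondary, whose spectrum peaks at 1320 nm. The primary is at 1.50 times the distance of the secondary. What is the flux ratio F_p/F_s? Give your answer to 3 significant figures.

1.15×10^3

Wien's law: T_p/T_s = λ_s/λ_p = 1320/453 = 2.914.
L_p/L_s = (R_p/R_s)²(T_p/T_s)⁴ = (6.00)²(2.914)⁴ = 2595.
F_p/F_s = (L_p/L_s)/(d_p/d_s)² = 2595/(1.50)² = 1154.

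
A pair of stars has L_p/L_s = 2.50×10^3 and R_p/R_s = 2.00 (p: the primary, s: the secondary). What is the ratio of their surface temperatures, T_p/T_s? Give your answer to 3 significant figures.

5.00

L ∝ R²T⁴ gives T ∝ (L/R²)^(1/4), so
T_p/T_s = (2.50×10^3 / 2.00²)^(1/4) = (625.0)^(1/4) = 5.000.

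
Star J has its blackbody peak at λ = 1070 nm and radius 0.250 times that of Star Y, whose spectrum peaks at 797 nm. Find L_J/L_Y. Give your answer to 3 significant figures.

0.0192

Wien's law gives T ∝ 1/λ_max, so T_J/T_Y = λ_Y/λ_J = 797/1070 = 0.7449.
Then L ∝ R²T⁴ gives L_J/L_Y = (0.250)² × (0.7449)⁴ = 0.06250 × 0.3078 = 0.01924.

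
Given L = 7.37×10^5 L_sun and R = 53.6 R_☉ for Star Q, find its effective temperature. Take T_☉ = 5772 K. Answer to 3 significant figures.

2.31×10^4 K

T/T_☉ = (L/L_☉)^(1/4) / (R/R_☉)^(1/2)
T = 5772 × (7.37×10^5)^(1/4) / √(53.6) = 5772 × 29.30 / 7.321 = 2.310×10^4 K.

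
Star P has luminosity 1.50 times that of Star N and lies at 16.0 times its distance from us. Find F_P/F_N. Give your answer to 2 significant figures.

F = L/(4πd²), so F_P/F_N = (L_P/L_N) / (d_P/d_N)²
= 1.50 / (16.0)² = 1.50 / 256.0 = 0.005859.

0.0059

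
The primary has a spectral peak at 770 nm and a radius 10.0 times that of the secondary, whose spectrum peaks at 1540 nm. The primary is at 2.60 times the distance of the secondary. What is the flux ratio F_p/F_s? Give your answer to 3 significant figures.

237

Wien's law: T_p/T_s = λ_s/λ_p = 1540/770 = 2.000.
L_p/L_s = (R_p/R_s)²(T_p/T_s)⁴ = (10.0)²(2.000)⁴ = 1600.
F_p/F_s = (L_p/L_s)/(d_p/d_s)² = 1600/(2.60)² = 236.7.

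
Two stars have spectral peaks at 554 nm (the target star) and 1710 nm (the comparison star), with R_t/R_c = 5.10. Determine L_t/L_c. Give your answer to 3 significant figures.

2.36×10^3

Wien's law gives T ∝ 1/λ_max, so T_t/T_c = λ_c/λ_t = 1710/554 = 3.087.
Then L ∝ R²T⁴ gives L_t/L_c = (5.10)² × (3.087)⁴ = 26.01 × 90.77 = 2361.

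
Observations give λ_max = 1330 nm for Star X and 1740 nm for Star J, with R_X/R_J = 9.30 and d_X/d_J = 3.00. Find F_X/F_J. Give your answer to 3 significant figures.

28.2

Wien's law: T_X/T_J = λ_J/λ_X = 1740/1330 = 1.308.
L_X/L_J = (R_X/R_J)²(T_X/T_J)⁴ = (9.30)²(1.308)⁴ = 253.4.
F_X/F_J = (L_X/L_J)/(d_X/d_J)² = 253.4/(3.00)² = 28.15.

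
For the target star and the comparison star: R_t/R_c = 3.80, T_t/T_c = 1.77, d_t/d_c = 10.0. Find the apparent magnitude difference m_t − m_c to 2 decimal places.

-0.38

L_t/L_c = (3.80)²(1.77)⁴ = 141.7.
F_t/F_c = (L_t/L_c)/(d_t/d_c)² = 141.7/100.0 = 1.417.
m_t − m_c = −2.5 log₁₀(1.417) = -0.38.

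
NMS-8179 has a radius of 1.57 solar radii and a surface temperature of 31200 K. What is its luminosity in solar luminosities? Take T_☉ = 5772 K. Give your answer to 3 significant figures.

L/L_☉ = (R/R_☉)² (T/T_☉)⁴ = (1.57)² × (31200/5772)⁴
       = 2.465 × (5.405)⁴ = 2.465 × 853.7 = 2104.

2.10×10^3 solar luminosities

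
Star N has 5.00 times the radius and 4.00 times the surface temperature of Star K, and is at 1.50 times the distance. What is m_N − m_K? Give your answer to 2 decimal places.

L_N/L_K = (5.00)²(4.00)⁴ = 6400.
F_N/F_K = (L_N/L_K)/(d_N/d_K)² = 6400/2.250 = 2844.
m_N − m_K = −2.5 log₁₀(2844) = -8.63.

-8.63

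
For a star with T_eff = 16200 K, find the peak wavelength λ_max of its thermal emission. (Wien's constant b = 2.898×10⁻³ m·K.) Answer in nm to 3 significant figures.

179 nm

λ_max = b/T = 2.898×10⁻³ / 16200 = 1.79×10^-7 m = 178.9 nm.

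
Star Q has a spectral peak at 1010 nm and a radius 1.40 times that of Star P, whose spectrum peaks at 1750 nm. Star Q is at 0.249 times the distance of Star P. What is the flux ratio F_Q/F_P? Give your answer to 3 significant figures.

285

Wien's law: T_Q/T_P = λ_P/λ_Q = 1750/1010 = 1.733.
L_Q/L_P = (R_Q/R_P)²(T_Q/T_P)⁴ = (1.40)²(1.733)⁴ = 17.67.
F_Q/F_P = (L_Q/L_P)/(d_Q/d_P)² = 17.67/(0.249)² = 284.9.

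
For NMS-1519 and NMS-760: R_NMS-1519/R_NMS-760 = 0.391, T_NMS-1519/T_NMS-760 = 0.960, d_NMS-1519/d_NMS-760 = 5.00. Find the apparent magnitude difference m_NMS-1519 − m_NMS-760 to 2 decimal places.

5.71

L_NMS-1519/L_NMS-760 = (0.391)²(0.960)⁴ = 0.1298.
F_NMS-1519/F_NMS-760 = (L_NMS-1519/L_NMS-760)/(d_NMS-1519/d_NMS-760)² = 0.1298/25.00 = 0.005194.
m_NMS-1519 − m_NMS-760 = −2.5 log₁₀(0.005194) = 5.71.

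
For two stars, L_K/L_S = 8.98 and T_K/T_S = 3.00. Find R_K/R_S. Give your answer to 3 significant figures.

L ∝ R²T⁴ gives R ∝ √L / T², so
R_K/R_S = √(8.98) / (3.00)² = 2.997 / 9.000 = 0.3330.

0.333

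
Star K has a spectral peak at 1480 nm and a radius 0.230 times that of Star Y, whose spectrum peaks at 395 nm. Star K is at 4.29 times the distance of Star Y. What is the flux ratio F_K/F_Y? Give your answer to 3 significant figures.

1.46×10^-5

Wien's law: T_K/T_Y = λ_Y/λ_K = 395/1480 = 0.2669.
L_K/L_Y = (R_K/R_Y)²(T_K/T_Y)⁴ = (0.230)²(0.2669)⁴ = 2.684×10^-4.
F_K/F_Y = (L_K/L_Y)/(d_K/d_Y)² = 2.684×10^-4/(4.29)² = 1.458×10^-5.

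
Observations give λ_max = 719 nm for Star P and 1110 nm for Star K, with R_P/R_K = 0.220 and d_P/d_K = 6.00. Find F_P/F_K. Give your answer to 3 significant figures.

0.00764

Wien's law: T_P/T_K = λ_K/λ_P = 1110/719 = 1.544.
L_P/L_K = (R_P/R_K)²(T_P/T_K)⁴ = (0.220)²(1.544)⁴ = 0.2749.
F_P/F_K = (L_P/L_K)/(d_P/d_K)² = 0.2749/(6.00)² = 0.007637.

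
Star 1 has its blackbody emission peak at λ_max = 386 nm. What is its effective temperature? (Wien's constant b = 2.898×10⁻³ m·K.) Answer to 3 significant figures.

7.51×10^3 K

T = b/λ_max = 2.898×10⁻³ / (386×10⁻⁹) = 7508 K.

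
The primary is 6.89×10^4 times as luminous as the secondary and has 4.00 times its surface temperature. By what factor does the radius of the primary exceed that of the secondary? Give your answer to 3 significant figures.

L ∝ R²T⁴ gives R ∝ √L / T², so
R_p/R_s = √(6.89×10^4) / (4.00)² = 262.5 / 16.00 = 16.41.

16.4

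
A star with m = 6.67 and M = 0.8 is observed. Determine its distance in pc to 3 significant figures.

m − M = 5 log₁₀(d/10 pc)
6.67 − (0.8) = 5.87 = 5 log₁₀(d/10)
d = 10 × 10^(5.87/5) = 10 × 10^1.174 = 149.3 pc.

149 pc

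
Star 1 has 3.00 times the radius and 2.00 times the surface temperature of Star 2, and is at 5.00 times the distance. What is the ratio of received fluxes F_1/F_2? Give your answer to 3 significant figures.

L_1/L_2 = (R_1/R_2)²(T_1/T_2)⁴ = (3.00)² × (2.00)⁴ = 144.0.
F_1/F_2 = (L_1/L_2)/(d_1/d_2)² = 144.0 / (5.00)² = 5.760.

5.76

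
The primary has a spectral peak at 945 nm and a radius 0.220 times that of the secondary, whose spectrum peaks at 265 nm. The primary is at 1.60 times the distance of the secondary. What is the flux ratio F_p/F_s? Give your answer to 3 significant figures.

1.17×10^-4

Wien's law: T_p/T_s = λ_s/λ_p = 265/945 = 0.2804.
L_p/L_s = (R_p/R_s)²(T_p/T_s)⁴ = (0.220)²(0.2804)⁴ = 2.993×10^-4.
F_p/F_s = (L_p/L_s)/(d_p/d_s)² = 2.993×10^-4/(1.60)² = 1.169×10^-4.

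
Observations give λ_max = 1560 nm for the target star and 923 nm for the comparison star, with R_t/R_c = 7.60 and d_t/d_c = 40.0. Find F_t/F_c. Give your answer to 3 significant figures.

Wien's law: T_t/T_c = λ_c/λ_t = 923/1560 = 0.5917.
L_t/L_c = (R_t/R_c)²(T_t/T_c)⁴ = (7.60)²(0.5917)⁴ = 7.078.
F_t/F_c = (L_t/L_c)/(d_t/d_c)² = 7.078/(40.0)² = 0.004424.

0.00442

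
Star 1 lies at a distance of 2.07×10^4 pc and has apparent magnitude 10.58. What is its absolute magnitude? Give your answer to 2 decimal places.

M = m − 5 log₁₀(d/10 pc) = 10.58 − 5 log₁₀(2.07×10^4/10)
  = 10.58 − 5 × 3.316 = 10.58 − 16.58 = -6.00.

-6.00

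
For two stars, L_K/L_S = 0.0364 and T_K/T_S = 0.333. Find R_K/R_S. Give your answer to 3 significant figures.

1.72

L ∝ R²T⁴ gives R ∝ √L / T², so
R_K/R_S = √(0.0364) / (0.333)² = 0.1908 / 0.1109 = 1.721.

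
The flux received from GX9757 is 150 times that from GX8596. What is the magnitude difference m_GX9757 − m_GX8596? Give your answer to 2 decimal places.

-5.44

m_GX9757 − m_GX8596 = −2.5 log₁₀(F_GX9757/F_GX8596) = −2.5 log₁₀(150) = −2.5 × (2.176) = -5.440.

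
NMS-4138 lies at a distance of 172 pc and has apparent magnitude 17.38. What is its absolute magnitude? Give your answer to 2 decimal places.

M = m − 5 log₁₀(d/10 pc) = 17.38 − 5 log₁₀(172/10)
  = 17.38 − 5 × 1.236 = 17.38 − 6.18 = 11.20.

11.20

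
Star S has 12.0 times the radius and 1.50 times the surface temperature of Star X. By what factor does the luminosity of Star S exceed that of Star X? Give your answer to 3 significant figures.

From the Stefan–Boltzmann law, L ∝ R²T⁴, so
L_S/L_X = (R_S/R_X)² (T_S/T_X)⁴ = (12.0)² × (1.50)⁴ = 144.0 × 5.062 = 729.0.

729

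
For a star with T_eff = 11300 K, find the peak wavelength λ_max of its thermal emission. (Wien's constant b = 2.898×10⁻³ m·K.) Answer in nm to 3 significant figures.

λ_max = b/T = 2.898×10⁻³ / 11300 = 2.56×10^-7 m = 256.5 nm.

256 nm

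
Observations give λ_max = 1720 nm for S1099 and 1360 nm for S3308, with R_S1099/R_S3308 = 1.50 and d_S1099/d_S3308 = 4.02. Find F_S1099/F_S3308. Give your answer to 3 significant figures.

Wien's law: T_S1099/T_S3308 = λ_S3308/λ_S1099 = 1360/1720 = 0.7907.
L_S1099/L_S3308 = (R_S1099/R_S3308)²(T_S1099/T_S3308)⁴ = (1.50)²(0.7907)⁴ = 0.8795.
F_S1099/F_S3308 = (L_S1099/L_S3308)/(d_S1099/d_S3308)² = 0.8795/(4.02)² = 0.05442.

0.0544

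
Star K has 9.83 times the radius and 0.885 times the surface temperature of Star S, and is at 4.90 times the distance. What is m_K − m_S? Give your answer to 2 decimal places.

-0.98

L_K/L_S = (9.83)²(0.885)⁴ = 59.28.
F_K/F_S = (L_K/L_S)/(d_K/d_S)² = 59.28/24.01 = 2.469.
m_K − m_S = −2.5 log₁₀(2.469) = -0.98.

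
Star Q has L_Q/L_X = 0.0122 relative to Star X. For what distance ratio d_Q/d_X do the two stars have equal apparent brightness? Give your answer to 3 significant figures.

Equal flux requires L_Q/d_Q² = L_X/d_X², so d_Q/d_X = √(L_Q/L_X)
= √(0.0122) = 0.1105.

0.110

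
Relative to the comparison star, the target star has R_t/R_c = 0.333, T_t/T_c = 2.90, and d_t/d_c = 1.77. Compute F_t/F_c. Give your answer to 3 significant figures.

2.50

L_t/L_c = (R_t/R_c)²(T_t/T_c)⁴ = (0.333)² × (2.90)⁴ = 7.843.
F_t/F_c = (L_t/L_c)/(d_t/d_c)² = 7.843 / (1.77)² = 2.503.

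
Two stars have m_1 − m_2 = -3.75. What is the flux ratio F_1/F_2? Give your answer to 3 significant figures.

31.6

F_1/F_2 = 10^(−(m_1 − m_2)/2.5) = 10^(3.75/2.5) = 10^1.500 = 31.62.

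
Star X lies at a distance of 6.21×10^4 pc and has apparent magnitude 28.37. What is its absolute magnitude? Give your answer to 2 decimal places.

9.40

M = m − 5 log₁₀(d/10 pc) = 28.37 − 5 log₁₀(6.21×10^4/10)
  = 28.37 − 5 × 3.793 = 28.37 − 18.97 = 9.40.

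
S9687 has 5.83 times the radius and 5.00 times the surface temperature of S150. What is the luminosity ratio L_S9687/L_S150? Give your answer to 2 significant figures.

2.1×10^4

From the Stefan–Boltzmann law, L ∝ R²T⁴, so
L_S9687/L_S150 = (R_S9687/R_S150)² (T_S9687/T_S150)⁴ = (5.83)² × (5.00)⁴ = 33.99 × 625.0 = 2.124×10^4.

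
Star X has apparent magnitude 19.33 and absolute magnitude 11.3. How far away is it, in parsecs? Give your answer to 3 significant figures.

404 pc

m − M = 5 log₁₀(d/10 pc)
19.33 − (11.3) = 8.03 = 5 log₁₀(d/10)
d = 10 × 10^(8.03/5) = 10 × 10^1.606 = 403.6 pc.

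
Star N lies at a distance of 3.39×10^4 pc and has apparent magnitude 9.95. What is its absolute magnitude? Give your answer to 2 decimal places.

M = m − 5 log₁₀(d/10 pc) = 9.95 − 5 log₁₀(3.39×10^4/10)
  = 9.95 − 5 × 3.530 = 9.95 − 17.65 = -7.70.

-7.70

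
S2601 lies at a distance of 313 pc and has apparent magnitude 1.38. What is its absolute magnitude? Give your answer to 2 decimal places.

M = m − 5 log₁₀(d/10 pc) = 1.38 − 5 log₁₀(313/10)
  = 1.38 − 5 × 1.496 = 1.38 − 7.48 = -6.10.

-6.10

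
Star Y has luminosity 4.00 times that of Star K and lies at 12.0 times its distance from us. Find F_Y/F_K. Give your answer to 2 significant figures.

F = L/(4πd²), so F_Y/F_K = (L_Y/L_K) / (d_Y/d_K)²
= 4.00 / (12.0)² = 4.00 / 144.0 = 0.02778.

0.028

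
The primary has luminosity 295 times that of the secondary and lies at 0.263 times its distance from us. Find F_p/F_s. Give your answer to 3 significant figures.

4.26×10^3

F = L/(4πd²), so F_p/F_s = (L_p/L_s) / (d_p/d_s)²
= 295 / (0.263)² = 295 / 0.06917 = 4265.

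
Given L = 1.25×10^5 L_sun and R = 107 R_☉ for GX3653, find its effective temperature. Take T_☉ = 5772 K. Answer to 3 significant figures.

1.05×10^4 K

T/T_☉ = (L/L_☉)^(1/4) / (R/R_☉)^(1/2)
T = 5772 × (1.25×10^5)^(1/4) / √(107) = 5772 × 18.80 / 10.34 = 1.049×10^4 K.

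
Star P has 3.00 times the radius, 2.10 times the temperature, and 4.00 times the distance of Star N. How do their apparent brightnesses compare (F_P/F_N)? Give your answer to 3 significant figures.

L_P/L_N = (R_P/R_N)²(T_P/T_N)⁴ = (3.00)² × (2.10)⁴ = 175.0.
F_P/F_N = (L_P/L_N)/(d_P/d_N)² = 175.0 / (4.00)² = 10.94.

10.9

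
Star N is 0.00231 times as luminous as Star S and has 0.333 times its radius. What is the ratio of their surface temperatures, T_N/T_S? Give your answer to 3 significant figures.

0.380

L ∝ R²T⁴ gives T ∝ (L/R²)^(1/4), so
T_N/T_S = (0.00231 / 0.333²)^(1/4) = (0.02083)^(1/4) = 0.3799.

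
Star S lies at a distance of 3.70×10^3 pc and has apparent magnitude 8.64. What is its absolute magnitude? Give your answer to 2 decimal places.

-4.20

M = m − 5 log₁₀(d/10 pc) = 8.64 − 5 log₁₀(3.70×10^3/10)
  = 8.64 − 5 × 2.568 = 8.64 − 12.84 = -4.20.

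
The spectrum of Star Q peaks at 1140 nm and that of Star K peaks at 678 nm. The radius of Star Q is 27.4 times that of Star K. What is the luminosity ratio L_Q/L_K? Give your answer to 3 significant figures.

Wien's law gives T ∝ 1/λ_max, so T_Q/T_K = λ_K/λ_Q = 678/1140 = 0.5947.
Then L ∝ R²T⁴ gives L_Q/L_K = (27.4)² × (0.5947)⁴ = 750.8 × 0.1251 = 93.93.

93.9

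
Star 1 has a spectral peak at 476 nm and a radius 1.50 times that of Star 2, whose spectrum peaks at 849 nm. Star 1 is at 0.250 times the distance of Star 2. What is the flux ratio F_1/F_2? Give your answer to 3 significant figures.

Wien's law: T_1/T_2 = λ_2/λ_1 = 849/476 = 1.784.
L_1/L_2 = (R_1/R_2)²(T_1/T_2)⁴ = (1.50)²(1.784)⁴ = 22.77.
F_1/F_2 = (L_1/L_2)/(d_1/d_2)² = 22.77/(0.250)² = 364.3.

364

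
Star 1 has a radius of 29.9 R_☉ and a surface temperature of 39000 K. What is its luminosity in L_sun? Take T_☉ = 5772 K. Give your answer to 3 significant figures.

L/L_☉ = (R/R_☉)² (T/T_☉)⁴ = (29.9)² × (39000/5772)⁴
       = 894.0 × (6.757)⁴ = 894.0 × 2084 = 1.863×10^6.

1.86×10^6 L_sun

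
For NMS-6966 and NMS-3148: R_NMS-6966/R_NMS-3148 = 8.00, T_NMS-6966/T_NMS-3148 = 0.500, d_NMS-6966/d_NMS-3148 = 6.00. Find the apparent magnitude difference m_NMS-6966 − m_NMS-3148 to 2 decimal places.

2.39

L_NMS-6966/L_NMS-3148 = (8.00)²(0.500)⁴ = 4.000.
F_NMS-6966/F_NMS-3148 = (L_NMS-6966/L_NMS-3148)/(d_NMS-6966/d_NMS-3148)² = 4.000/36.00 = 0.1111.
m_NMS-6966 − m_NMS-3148 = −2.5 log₁₀(0.1111) = 2.39.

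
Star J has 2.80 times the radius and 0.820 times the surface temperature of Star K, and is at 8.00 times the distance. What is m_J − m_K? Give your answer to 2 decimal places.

3.14

L_J/L_K = (2.80)²(0.820)⁴ = 3.545.
F_J/F_K = (L_J/L_K)/(d_J/d_K)² = 3.545/64.00 = 0.05538.
m_J − m_K = −2.5 log₁₀(0.05538) = 3.14.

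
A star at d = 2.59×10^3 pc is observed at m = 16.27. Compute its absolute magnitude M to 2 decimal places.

4.20

M = m − 5 log₁₀(d/10 pc) = 16.27 − 5 log₁₀(2.59×10^3/10)
  = 16.27 − 5 × 2.413 = 16.27 − 12.07 = 4.20.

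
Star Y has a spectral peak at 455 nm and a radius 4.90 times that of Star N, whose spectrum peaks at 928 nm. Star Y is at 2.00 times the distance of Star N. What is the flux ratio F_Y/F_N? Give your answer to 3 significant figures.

104

Wien's law: T_Y/T_N = λ_N/λ_Y = 928/455 = 2.040.
L_Y/L_N = (R_Y/R_N)²(T_Y/T_N)⁴ = (4.90)²(2.040)⁴ = 415.5.
F_Y/F_N = (L_Y/L_N)/(d_Y/d_N)² = 415.5/(2.00)² = 103.9.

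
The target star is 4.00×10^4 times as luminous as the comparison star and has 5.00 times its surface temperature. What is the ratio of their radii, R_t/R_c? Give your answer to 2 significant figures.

8.0

L ∝ R²T⁴ gives R ∝ √L / T², so
R_t/R_c = √(4.00×10^4) / (5.00)² = 200.0 / 25.00 = 8.000.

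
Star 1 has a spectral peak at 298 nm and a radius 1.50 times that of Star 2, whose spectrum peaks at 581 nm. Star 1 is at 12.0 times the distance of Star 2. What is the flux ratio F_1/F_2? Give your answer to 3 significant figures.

0.226

Wien's law: T_1/T_2 = λ_2/λ_1 = 581/298 = 1.950.
L_1/L_2 = (R_1/R_2)²(T_1/T_2)⁴ = (1.50)²(1.950)⁴ = 32.51.
F_1/F_2 = (L_1/L_2)/(d_1/d_2)² = 32.51/(12.0)² = 0.2258.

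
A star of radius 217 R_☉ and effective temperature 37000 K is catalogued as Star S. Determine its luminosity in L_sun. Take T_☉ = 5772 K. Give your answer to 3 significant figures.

7.95×10^7 L_sun

L/L_☉ = (R/R_☉)² (T/T_☉)⁴ = (217)² × (37000/5772)⁴
       = 4.709×10^4 × (6.410)⁴ = 4.709×10^4 × 1689 = 7.951×10^7.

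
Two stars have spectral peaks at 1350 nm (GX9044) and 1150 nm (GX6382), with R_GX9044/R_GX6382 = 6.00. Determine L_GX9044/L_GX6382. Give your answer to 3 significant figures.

19.0

Wien's law gives T ∝ 1/λ_max, so T_GX9044/T_GX6382 = λ_GX6382/λ_GX9044 = 1150/1350 = 0.8519.
Then L ∝ R²T⁴ gives L_GX9044/L_GX6382 = (6.00)² × (0.8519)⁴ = 36.00 × 0.5266 = 18.96.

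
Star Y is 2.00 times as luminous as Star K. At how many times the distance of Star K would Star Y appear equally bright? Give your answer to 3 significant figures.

Equal flux requires L_Y/d_Y² = L_K/d_K², so d_Y/d_K = √(L_Y/L_K)
= √(2.00) = 1.414.

1.41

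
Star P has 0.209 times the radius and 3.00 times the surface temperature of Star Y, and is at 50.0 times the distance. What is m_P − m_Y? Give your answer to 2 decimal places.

L_P/L_Y = (0.209)²(3.00)⁴ = 3.538.
F_P/F_Y = (L_P/L_Y)/(d_P/d_Y)² = 3.538/2500 = 0.001415.
m_P − m_Y = −2.5 log₁₀(0.001415) = 7.12.

7.12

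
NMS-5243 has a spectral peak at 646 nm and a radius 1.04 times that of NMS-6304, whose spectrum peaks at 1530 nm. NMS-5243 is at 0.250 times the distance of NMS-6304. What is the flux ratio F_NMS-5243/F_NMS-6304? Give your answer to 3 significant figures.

Wien's law: T_NMS-5243/T_NMS-6304 = λ_NMS-6304/λ_NMS-5243 = 1530/646 = 2.368.
L_NMS-5243/L_NMS-6304 = (R_NMS-5243/R_NMS-6304)²(T_NMS-5243/T_NMS-6304)⁴ = (1.04)²(2.368)⁴ = 34.03.
F_NMS-5243/F_NMS-6304 = (L_NMS-5243/L_NMS-6304)/(d_NMS-5243/d_NMS-6304)² = 34.03/(0.250)² = 544.5.

545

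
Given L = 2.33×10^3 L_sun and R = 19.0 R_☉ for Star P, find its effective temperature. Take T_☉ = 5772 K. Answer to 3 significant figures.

9.20×10^3 K

T/T_☉ = (L/L_☉)^(1/4) / (R/R_☉)^(1/2)
T = 5772 × (2.33×10^3)^(1/4) / √(19.0) = 5772 × 6.948 / 4.359 = 9200 K.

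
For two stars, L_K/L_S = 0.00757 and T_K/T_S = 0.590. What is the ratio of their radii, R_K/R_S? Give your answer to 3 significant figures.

L ∝ R²T⁴ gives R ∝ √L / T², so
R_K/R_S = √(0.00757) / (0.590)² = 0.08701 / 0.3481 = 0.2499.

0.250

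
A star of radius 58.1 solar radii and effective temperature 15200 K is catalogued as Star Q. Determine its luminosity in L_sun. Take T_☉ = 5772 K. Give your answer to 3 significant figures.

L/L_☉ = (R/R_☉)² (T/T_☉)⁴ = (58.1)² × (15200/5772)⁴
       = 3376 × (2.633)⁴ = 3376 × 48.09 = 1.623×10^5.

1.62×10^5 L_sun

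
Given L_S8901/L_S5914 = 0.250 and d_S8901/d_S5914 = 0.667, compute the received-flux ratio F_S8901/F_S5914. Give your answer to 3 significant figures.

0.562

F = L/(4πd²), so F_S8901/F_S5914 = (L_S8901/L_S5914) / (d_S8901/d_S5914)²
= 0.250 / (0.667)² = 0.250 / 0.4449 = 0.5619.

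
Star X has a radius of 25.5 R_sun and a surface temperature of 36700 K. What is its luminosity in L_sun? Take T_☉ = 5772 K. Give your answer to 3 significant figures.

1.06×10^6 L_sun

L/L_☉ = (R/R_☉)² (T/T_☉)⁴ = (25.5)² × (36700/5772)⁴
       = 650.2 × (6.358)⁴ = 650.2 × 1634 = 1.063×10^6.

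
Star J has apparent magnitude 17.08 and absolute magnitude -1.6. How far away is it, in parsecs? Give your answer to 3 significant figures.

m − M = 5 log₁₀(d/10 pc)
17.08 − (-1.6) = 18.68 = 5 log₁₀(d/10)
d = 10 × 10^(18.68/5) = 10 × 10^3.736 = 5.445×10^4 pc.

5.45×10^4 pc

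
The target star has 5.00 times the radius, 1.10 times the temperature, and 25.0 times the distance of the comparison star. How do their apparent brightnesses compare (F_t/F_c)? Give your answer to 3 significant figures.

L_t/L_c = (R_t/R_c)²(T_t/T_c)⁴ = (5.00)² × (1.10)⁴ = 36.60.
F_t/F_c = (L_t/L_c)/(d_t/d_c)² = 36.60 / (25.0)² = 0.05856.

0.0586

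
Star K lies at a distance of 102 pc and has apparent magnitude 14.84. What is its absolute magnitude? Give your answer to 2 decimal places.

9.80

M = m − 5 log₁₀(d/10 pc) = 14.84 − 5 log₁₀(102/10)
  = 14.84 − 5 × 1.009 = 14.84 − 5.04 = 9.80.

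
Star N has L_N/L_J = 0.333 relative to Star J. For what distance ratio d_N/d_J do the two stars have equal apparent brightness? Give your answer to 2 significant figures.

0.58

Equal flux requires L_N/d_N² = L_J/d_J², so d_N/d_J = √(L_N/L_J)
= √(0.333) = 0.5771.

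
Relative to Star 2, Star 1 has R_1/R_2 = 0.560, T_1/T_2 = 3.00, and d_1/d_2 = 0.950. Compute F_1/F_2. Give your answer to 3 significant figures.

28.1

L_1/L_2 = (R_1/R_2)²(T_1/T_2)⁴ = (0.560)² × (3.00)⁴ = 25.40.
F_1/F_2 = (L_1/L_2)/(d_1/d_2)² = 25.40 / (0.950)² = 28.15.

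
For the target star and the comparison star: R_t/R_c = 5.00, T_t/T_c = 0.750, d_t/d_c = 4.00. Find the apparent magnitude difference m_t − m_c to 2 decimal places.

0.76

L_t/L_c = (5.00)²(0.750)⁴ = 7.910.
F_t/F_c = (L_t/L_c)/(d_t/d_c)² = 7.910/16.00 = 0.4944.
m_t − m_c = −2.5 log₁₀(0.4944) = 0.76.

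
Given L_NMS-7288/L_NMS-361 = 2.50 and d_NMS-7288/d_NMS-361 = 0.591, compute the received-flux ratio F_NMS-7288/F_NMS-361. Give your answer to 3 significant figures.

F = L/(4πd²), so F_NMS-7288/F_NMS-361 = (L_NMS-7288/L_NMS-361) / (d_NMS-7288/d_NMS-361)²
= 2.50 / (0.591)² = 2.50 / 0.3493 = 7.158.

7.16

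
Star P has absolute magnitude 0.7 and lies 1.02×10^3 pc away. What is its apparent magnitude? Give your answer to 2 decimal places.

m = M + 5 log₁₀(d/10 pc) = 0.7 + 5 log₁₀(1.02×10^3/10)
  = 0.7 + 5 × 2.009 = 0.7 + 10.04 = 10.74.

10.74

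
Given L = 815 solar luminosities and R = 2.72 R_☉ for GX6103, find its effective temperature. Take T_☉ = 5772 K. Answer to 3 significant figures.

1.87×10^4 K

T/T_☉ = (L/L_☉)^(1/4) / (R/R_☉)^(1/2)
T = 5772 × (815)^(1/4) / √(2.72) = 5772 × 5.343 / 1.649 = 1.870×10^4 K.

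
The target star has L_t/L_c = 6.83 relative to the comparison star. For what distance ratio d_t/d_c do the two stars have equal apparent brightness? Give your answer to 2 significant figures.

2.6

Equal flux requires L_t/d_t² = L_c/d_c², so d_t/d_c = √(L_t/L_c)
= √(6.83) = 2.613.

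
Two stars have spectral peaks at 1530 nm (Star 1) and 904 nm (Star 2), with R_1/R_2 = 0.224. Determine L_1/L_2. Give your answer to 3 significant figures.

0.00612

Wien's law gives T ∝ 1/λ_max, so T_1/T_2 = λ_2/λ_1 = 904/1530 = 0.5908.
Then L ∝ R²T⁴ gives L_1/L_2 = (0.224)² × (0.5908)⁴ = 0.05018 × 0.1219 = 0.006115.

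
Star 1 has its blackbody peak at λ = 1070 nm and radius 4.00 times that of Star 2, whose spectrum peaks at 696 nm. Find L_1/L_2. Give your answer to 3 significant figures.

2.86

Wien's law gives T ∝ 1/λ_max, so T_1/T_2 = λ_2/λ_1 = 696/1070 = 0.6505.
Then L ∝ R²T⁴ gives L_1/L_2 = (4.00)² × (0.6505)⁴ = 16.00 × 0.1790 = 2.864.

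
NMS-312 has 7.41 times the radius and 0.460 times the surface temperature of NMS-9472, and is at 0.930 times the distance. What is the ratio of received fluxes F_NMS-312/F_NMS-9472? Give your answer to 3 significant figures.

2.84

L_NMS-312/L_NMS-9472 = (R_NMS-312/R_NMS-9472)²(T_NMS-312/T_NMS-9472)⁴ = (7.41)² × (0.460)⁴ = 2.458.
F_NMS-312/F_NMS-9472 = (L_NMS-312/L_NMS-9472)/(d_NMS-312/d_NMS-9472)² = 2.458 / (0.930)² = 2.843.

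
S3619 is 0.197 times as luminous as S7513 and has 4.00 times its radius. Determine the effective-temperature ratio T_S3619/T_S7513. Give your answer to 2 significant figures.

L ∝ R²T⁴ gives T ∝ (L/R²)^(1/4), so
T_S3619/T_S7513 = (0.197 / 4.00²)^(1/4) = (0.01231)^(1/4) = 0.3331.

0.33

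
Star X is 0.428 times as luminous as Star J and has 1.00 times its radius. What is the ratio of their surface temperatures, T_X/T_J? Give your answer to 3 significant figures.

0.809

L ∝ R²T⁴ gives T ∝ (L/R²)^(1/4), so
T_X/T_J = (0.428 / 1.00²)^(1/4) = (0.4280)^(1/4) = 0.8088.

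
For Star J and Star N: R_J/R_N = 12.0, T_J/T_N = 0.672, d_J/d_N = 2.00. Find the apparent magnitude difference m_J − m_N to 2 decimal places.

-2.16

L_J/L_N = (12.0)²(0.672)⁴ = 29.37.
F_J/F_N = (L_J/L_N)/(d_J/d_N)² = 29.37/4.000 = 7.341.
m_J − m_N = −2.5 log₁₀(7.341) = -2.16.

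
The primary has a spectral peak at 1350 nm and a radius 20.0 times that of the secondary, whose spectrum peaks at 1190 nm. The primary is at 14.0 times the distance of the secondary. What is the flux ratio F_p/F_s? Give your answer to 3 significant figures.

Wien's law: T_p/T_s = λ_s/λ_p = 1190/1350 = 0.8815.
L_p/L_s = (R_p/R_s)²(T_p/T_s)⁴ = (20.0)²(0.8815)⁴ = 241.5.
F_p/F_s = (L_p/L_s)/(d_p/d_s)² = 241.5/(14.0)² = 1.232.

1.23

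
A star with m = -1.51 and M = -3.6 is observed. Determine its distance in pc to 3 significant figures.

26.2 pc

m − M = 5 log₁₀(d/10 pc)
-1.51 − (-3.6) = 2.09 = 5 log₁₀(d/10)
d = 10 × 10^(2.09/5) = 10 × 10^0.418 = 26.18 pc.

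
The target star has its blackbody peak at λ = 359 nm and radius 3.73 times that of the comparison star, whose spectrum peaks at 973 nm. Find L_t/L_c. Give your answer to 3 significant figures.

751

Wien's law gives T ∝ 1/λ_max, so T_t/T_c = λ_c/λ_t = 973/359 = 2.710.
Then L ∝ R²T⁴ gives L_t/L_c = (3.73)² × (2.710)⁴ = 13.91 × 53.96 = 750.7.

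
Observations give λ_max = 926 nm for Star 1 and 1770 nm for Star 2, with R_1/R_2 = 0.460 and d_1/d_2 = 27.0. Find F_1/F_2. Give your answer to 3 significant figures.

Wien's law: T_1/T_2 = λ_2/λ_1 = 1770/926 = 1.911.
L_1/L_2 = (R_1/R_2)²(T_1/T_2)⁴ = (0.460)²(1.911)⁴ = 2.825.
F_1/F_2 = (L_1/L_2)/(d_1/d_2)² = 2.825/(27.0)² = 0.003875.

0.00387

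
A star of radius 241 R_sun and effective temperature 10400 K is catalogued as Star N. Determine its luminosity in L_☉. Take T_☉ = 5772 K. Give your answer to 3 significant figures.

L/L_☉ = (R/R_☉)² (T/T_☉)⁴ = (241)² × (10400/5772)⁴
       = 5.808×10^4 × (1.802)⁴ = 5.808×10^4 × 10.54 = 6.122×10^5.

6.12×10^5 L_☉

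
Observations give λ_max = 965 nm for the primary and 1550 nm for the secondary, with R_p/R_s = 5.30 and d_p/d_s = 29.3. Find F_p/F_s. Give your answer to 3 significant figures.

Wien's law: T_p/T_s = λ_s/λ_p = 1550/965 = 1.606.
L_p/L_s = (R_p/R_s)²(T_p/T_s)⁴ = (5.30)²(1.606)⁴ = 187.0.
F_p/F_s = (L_p/L_s)/(d_p/d_s)² = 187.0/(29.3)² = 0.2178.

0.218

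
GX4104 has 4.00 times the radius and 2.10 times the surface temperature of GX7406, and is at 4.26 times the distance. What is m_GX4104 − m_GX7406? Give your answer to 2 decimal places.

L_GX4104/L_GX7406 = (4.00)²(2.10)⁴ = 311.2.
F_GX4104/F_GX7406 = (L_GX4104/L_GX7406)/(d_GX4104/d_GX7406)² = 311.2/18.15 = 17.15.
m_GX4104 − m_GX7406 = −2.5 log₁₀(17.15) = -3.09.

-3.09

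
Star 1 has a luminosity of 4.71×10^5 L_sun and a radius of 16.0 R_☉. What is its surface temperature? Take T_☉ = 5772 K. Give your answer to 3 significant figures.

3.78×10^4 K

T/T_☉ = (L/L_☉)^(1/4) / (R/R_☉)^(1/2)
T = 5772 × (4.71×10^5)^(1/4) / √(16.0) = 5772 × 26.20 / 4.000 = 3.780×10^4 K.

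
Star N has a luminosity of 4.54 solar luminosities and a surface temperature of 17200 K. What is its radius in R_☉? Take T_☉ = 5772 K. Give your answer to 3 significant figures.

R/R_☉ = √(L/L_☉) / (T/T_☉)² = √(4.54) / (2.980)²
       = 2.131 / 8.880 = 0.2400.

0.240 R_☉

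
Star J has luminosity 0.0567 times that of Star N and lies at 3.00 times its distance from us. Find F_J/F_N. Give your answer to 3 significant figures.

0.00630

F = L/(4πd²), so F_J/F_N = (L_J/L_N) / (d_J/d_N)²
= 0.0567 / (3.00)² = 0.0567 / 9.000 = 0.006300.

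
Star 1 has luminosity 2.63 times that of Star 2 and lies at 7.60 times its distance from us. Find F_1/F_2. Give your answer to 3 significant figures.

F = L/(4πd²), so F_1/F_2 = (L_1/L_2) / (d_1/d_2)²
= 2.63 / (7.60)² = 2.63 / 57.76 = 0.04553.

0.0455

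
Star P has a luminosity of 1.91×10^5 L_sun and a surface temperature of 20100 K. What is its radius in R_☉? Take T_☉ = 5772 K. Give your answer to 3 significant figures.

36.0 R_☉

R/R_☉ = √(L/L_☉) / (T/T_☉)² = √(1.91×10^5) / (3.482)²
       = 437.0 / 12.13 = 36.04.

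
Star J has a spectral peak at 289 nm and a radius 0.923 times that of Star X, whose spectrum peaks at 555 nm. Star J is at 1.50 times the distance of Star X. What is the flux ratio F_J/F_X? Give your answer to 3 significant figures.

Wien's law: T_J/T_X = λ_X/λ_J = 555/289 = 1.920.
L_J/L_X = (R_J/R_X)²(T_J/T_X)⁴ = (0.923)²(1.920)⁴ = 11.59.
F_J/F_X = (L_J/L_X)/(d_J/d_X)² = 11.59/(1.50)² = 5.150.

5.15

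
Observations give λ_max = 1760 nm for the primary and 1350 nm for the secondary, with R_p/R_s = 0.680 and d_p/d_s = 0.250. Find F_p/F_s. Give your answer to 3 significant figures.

2.56

Wien's law: T_p/T_s = λ_s/λ_p = 1350/1760 = 0.7670.
L_p/L_s = (R_p/R_s)²(T_p/T_s)⁴ = (0.680)²(0.7670)⁴ = 0.1601.
F_p/F_s = (L_p/L_s)/(d_p/d_s)² = 0.1601/(0.250)² = 2.561.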